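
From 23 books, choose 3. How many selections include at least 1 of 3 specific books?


Complement: C(23,3) - C(20,3) = 1771 - 1140 = 631

631


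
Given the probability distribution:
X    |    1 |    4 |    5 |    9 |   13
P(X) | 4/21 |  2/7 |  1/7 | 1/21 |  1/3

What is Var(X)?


E[X] = 143/21
E[X²] = 1439/21
Var(X) = E[X²] - (E[X])² = 1439/21 - 20449/441 = 9770/441

Var(X) = 9770/441 ≈ 22.1542


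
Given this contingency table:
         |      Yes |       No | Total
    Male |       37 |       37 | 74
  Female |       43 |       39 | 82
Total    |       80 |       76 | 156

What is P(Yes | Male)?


P(Yes | Male) = 37/(37+37) = 37/74 = 1/2

P(Yes|Male) = 1/2 ≈ 50.00%


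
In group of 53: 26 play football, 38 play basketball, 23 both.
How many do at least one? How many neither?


|A∪B| = 26+38-23 = 41
Neither = 53-41 = 12

At least one: 41; Neither: 12


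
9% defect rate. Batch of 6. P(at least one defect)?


P(all good) = (91/100)^6 = 567869252041/1000000000000
P(≥1 defect) = 432130747959/1000000000000

P = 432130747959/1000000000000 ≈ 43.21%


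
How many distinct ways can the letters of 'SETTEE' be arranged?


Letters: 6, freq: {'S': 1, 'E': 3, 'T': 2}
6!/(1!×3!×2!) = 720/12 = 60

60


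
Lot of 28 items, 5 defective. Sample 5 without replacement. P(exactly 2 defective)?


Hypergeometric: C(5,2)×C(23,3)/C(28,5)
= 10×1771/98280 = 253/1404

P(X=2) = 253/1404 ≈ 18.02%


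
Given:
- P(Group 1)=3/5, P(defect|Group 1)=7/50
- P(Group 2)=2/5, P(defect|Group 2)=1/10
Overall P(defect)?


P(B) = Σ P(B|Aᵢ)×P(Aᵢ)
  7/50×3/5 = 21/250
  1/10×2/5 = 1/25
Sum = 31/250

P(defect) = 31/250 ≈ 12.40%


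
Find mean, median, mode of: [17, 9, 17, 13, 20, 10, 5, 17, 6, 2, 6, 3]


Sorted: [2, 3, 5, 6, 6, 9, 10, 13, 17, 17, 17, 20]
Mean = 125/12
Median = 19/2
Freq: {17: 3, 9: 1, 13: 1, 20: 1, 10: 1, 5: 1, 6: 2, 2: 1, 3: 1}
Mode: [17]

Mean=125/12, Median=19/2, Mode=17


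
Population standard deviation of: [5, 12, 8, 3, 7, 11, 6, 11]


Mean = 63/8
  (5-63/8)²=529/64
  (12-63/8)²=1089/64
  (8-63/8)²=1/64
  (3-63/8)²=1521/64
  (7-63/8)²=49/64
  (11-63/8)²=625/64
  (6-63/8)²=225/64
  (11-63/8)²=625/64
Σ(x-μ)² = 583/8
σ² = (583/8)/8 = 583/64

σ = √(583/64) ≈ 3.0182


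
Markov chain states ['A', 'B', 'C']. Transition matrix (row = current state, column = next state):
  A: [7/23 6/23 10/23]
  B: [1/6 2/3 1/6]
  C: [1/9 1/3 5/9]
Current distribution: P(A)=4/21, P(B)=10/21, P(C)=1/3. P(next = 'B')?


P(next=B) = Σᵢ P(now=i)×P(i→B)
= 4/21×6/23 + 10/21×2/3 + 1/3×1/3
= 8/161 + 20/63 + 1/9 = 11/23

P = 11/23 ≈ 0.4783


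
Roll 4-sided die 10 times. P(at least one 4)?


P(no 4)^10 = (3/4)^10 = 59049/1048576
P(≥1) = 1 - 59049/1048576 = 989527/1048576

P = 989527/1048576 ≈ 94.37%


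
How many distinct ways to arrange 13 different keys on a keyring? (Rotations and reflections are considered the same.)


Free circular arrangements: rotations and reflections both identified.
(n-1)!/2 = 12!/2 = 479001600/2 = 239500800

239500800


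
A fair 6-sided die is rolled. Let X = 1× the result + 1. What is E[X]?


E[die] = (1+6)/2 = 7/2
E[X] = 1×7/2 + 1 = 9/2

E[X] = 9/2


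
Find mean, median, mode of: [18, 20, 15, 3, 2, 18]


Sorted: [2, 3, 15, 18, 18, 20]
Mean = 76/6 = 38/3
Median = 33/2
Freq: {18: 2, 20: 1, 15: 1, 3: 1, 2: 1}
Mode: [18]

Mean=38/3, Median=33/2, Mode=18


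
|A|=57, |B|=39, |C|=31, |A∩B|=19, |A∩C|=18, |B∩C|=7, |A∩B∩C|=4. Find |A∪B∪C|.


|A∪B∪C| = 57+39+31-19-18-7+4 = 87

|A∪B∪C| = 87


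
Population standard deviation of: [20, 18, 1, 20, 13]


Mean = 72/5
  (20-72/5)²=784/25
  (18-72/5)²=324/25
  (1-72/5)²=4489/25
  (20-72/5)²=784/25
  (13-72/5)²=49/25
Σ(x-μ)² = 1286/5
σ² = (1286/5)/5 = 1286/25

σ = √(1286/25) ≈ 7.1722


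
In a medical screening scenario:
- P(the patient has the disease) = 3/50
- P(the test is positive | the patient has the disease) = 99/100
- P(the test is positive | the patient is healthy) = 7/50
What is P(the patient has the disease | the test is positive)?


Using Bayes' theorem:
P(A|B) = P(B|A)·P(A) / P(B)

P(the test is positive) = 99/100 × 3/50 + 7/50 × 47/50
= 297/5000 + 329/2500 = 191/1000

P(the patient has the disease|the test is positive) = (297/5000) / (191/1000) = 297/955

P(the patient has the disease|the test is positive) = 297/955 ≈ 31.10%


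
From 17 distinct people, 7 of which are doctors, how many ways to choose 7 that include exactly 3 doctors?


Choose 3 of the 7 doctors and 4 of the other 10 people:
C(7,3)×C(10,4) = 35×210 = 7350

7350


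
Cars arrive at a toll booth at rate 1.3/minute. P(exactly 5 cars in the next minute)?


Poisson(λ=1.3): P(X=5) = e^(-λ)×λ^k/k!
= e^(-1.3) × 1.3^5 / 5!
≈ 0.272531793 × 3.71293 / 120 ≈ 0.008432

P(X=5) ≈ 0.008432 ≈ 0.84%


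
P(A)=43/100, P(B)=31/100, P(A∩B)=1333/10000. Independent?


P(A)×P(B) = 1333/10000
P(A∩B) = 1333/10000
Equal ✓ → Independent

Yes, independent


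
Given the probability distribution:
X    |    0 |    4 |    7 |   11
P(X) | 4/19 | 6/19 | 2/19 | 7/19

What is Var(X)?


E[X] = 115/19
E[X²] = 1041/19
Var(X) = E[X²] - (E[X])² = 1041/19 - 13225/361 = 6554/361

Var(X) = 6554/361 ≈ 18.1551


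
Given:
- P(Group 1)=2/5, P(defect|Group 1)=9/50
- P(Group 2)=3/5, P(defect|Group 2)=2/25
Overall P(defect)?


P(B) = Σ P(B|Aᵢ)×P(Aᵢ)
  9/50×2/5 = 9/125
  2/25×3/5 = 6/125
Sum = 3/25

P(defect) = 3/25 ≈ 12.00%


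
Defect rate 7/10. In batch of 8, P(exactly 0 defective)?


Binomial: P(X=0) = C(8,0)×p^0×(1-p)^8
= 1 × 1 × 6561/100000000 = 6561/100000000

P(X=0) = 6561/100000000 ≈ 0.01%


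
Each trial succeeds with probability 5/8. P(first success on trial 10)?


Geometric: P(X=10) = (1-p)^(k-1)×p = (3/8)^9×5/8 = 98415/1073741824

P(X=10) = 98415/1073741824 ≈ 0.01%


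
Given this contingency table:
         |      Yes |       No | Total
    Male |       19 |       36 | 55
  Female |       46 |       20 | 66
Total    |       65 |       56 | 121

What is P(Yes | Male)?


P(Yes | Male) = 19/(19+36) = 19/55

P(Yes|Male) = 19/55 ≈ 34.55%


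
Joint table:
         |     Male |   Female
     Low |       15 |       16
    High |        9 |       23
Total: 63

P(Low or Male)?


P(Low∨Male) = P(Low) + P(Male) - P(Low∧Male)
= (31 + 24 - 15)/63 = 40/63

P = 40/63 ≈ 63.49%


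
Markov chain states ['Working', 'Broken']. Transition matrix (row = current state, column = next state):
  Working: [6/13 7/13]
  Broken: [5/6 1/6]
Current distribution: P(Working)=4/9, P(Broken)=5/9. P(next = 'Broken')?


P(next=Broken) = Σᵢ P(now=i)×P(i→Broken)
= 4/9×7/13 + 5/9×1/6
= 28/117 + 5/54 = 233/702

P = 233/702 ≈ 0.3319


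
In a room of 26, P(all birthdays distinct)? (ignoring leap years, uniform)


P(all different) = Π(365-i)/365 for i=0..25
= (365/365)×(364/365)×...×(340/365)
= 0.401759

P ≈ 0.4018 ≈ 40.18%


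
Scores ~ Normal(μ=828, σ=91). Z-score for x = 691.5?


z = (x - μ)/σ = (691.5 - 828)/91 = -1.5

z = -1.5


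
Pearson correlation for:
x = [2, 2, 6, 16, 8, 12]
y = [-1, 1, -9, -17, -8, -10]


n=6, Σx=46, Σy=-44, Σxy=-510, Σx²=508, Σy²=536
r = (6×(-510) - 46×(-44))/√((6×508 - 46²)(6×536 - (-44)²))
= -1036/√(932×1280) = -1036/√1192960 ≈ -1036/1092.2271 ≈ -0.9485

r ≈ -0.9485


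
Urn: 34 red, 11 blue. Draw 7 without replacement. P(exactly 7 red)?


Hypergeometric: C(34,7)×C(11,0)/C(45,7)
= 5379616×1/45379620 = 122264/1031355

P(X=7) = 122264/1031355 ≈ 11.85%


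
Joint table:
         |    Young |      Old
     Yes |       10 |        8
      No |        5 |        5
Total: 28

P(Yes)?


P(Yes) = (10+8)/28 = 18/28 = 9/14

P(Yes) = 9/14 ≈ 64.29%


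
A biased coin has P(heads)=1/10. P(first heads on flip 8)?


Geometric: P(X=8) = (1-p)^(k-1)×p = (9/10)^7×1/10 = 4782969/100000000

P(X=8) = 4782969/100000000 ≈ 4.78%


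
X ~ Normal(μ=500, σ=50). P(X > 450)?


z = (450-500)/50 = -1.0
P(X > 450) = 1 - P(Z ≤ -1.0) = 1 - 0.1587 = 0.8413

P(X > 450) ≈ 0.8413


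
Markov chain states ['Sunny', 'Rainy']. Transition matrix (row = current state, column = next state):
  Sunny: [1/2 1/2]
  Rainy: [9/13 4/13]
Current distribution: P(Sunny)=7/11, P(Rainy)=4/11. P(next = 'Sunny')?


P(next=Sunny) = Σᵢ P(now=i)×P(i→Sunny)
= 7/11×1/2 + 4/11×9/13
= 7/22 + 36/143 = 163/286

P = 163/286 ≈ 0.5699


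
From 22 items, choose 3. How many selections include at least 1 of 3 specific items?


Complement: C(22,3) - C(19,3) = 1540 - 969 = 571

571


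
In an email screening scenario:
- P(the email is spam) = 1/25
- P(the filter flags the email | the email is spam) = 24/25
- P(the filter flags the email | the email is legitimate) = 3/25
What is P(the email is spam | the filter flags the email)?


Using Bayes' theorem:
P(A|B) = P(B|A)·P(A) / P(B)

P(the filter flags the email) = 24/25 × 1/25 + 3/25 × 24/25
= 24/625 + 72/625 = 96/625

P(the email is spam|the filter flags the email) = (24/625) / (96/625) = 1/4

P(the email is spam|the filter flags the email) = 1/4 ≈ 25.00%


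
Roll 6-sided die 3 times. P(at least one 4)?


P(no 4)^3 = (5/6)^3 = 125/216
P(≥1) = 1 - 125/216 = 91/216

P = 91/216 ≈ 42.13%


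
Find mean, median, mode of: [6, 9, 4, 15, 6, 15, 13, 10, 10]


Sorted: [4, 6, 6, 9, 10, 10, 13, 15, 15]
Mean = 88/9
Median = 10
Freq: {6: 2, 9: 1, 4: 1, 15: 2, 13: 1, 10: 2}
Mode: [6, 10, 15]

Mean=88/9, Median=10, Mode=[6, 10, 15]


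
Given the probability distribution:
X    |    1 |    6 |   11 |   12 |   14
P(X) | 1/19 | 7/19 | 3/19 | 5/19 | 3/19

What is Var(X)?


E[X] = 178/19
E[X²] = 1924/19
Var(X) = E[X²] - (E[X])² = 1924/19 - 31684/361 = 4872/361

Var(X) = 4872/361 ≈ 13.4958


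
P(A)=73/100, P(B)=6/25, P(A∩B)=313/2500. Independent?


P(A)×P(B) = 219/1250
P(A∩B) = 313/2500
Not equal → NOT independent

No, not independent


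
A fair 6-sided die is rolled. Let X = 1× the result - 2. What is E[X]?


E[die] = (1+6)/2 = 7/2
E[X] = 1×7/2 - 2 = 3/2

E[X] = 3/2


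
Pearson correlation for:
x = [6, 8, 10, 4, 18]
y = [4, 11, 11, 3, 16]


n=5, Σx=46, Σy=45, Σxy=522, Σx²=540, Σy²=523
r = (5×522 - 46×45)/√((5×540 - 46²)(5×523 - 45²))
= 540/√(584×590) = 540/√344560 ≈ 540/586.9923 ≈ 0.9199

r ≈ 0.9199


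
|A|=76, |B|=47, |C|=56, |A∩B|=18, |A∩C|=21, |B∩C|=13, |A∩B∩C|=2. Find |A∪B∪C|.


|A∪B∪C| = 76+47+56-18-21-13+2 = 129

|A∪B∪C| = 129


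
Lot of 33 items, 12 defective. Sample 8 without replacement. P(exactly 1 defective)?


Hypergeometric: C(12,1)×C(21,7)/C(33,8)
= 12×116280/13884156 = 12920/128557

P(X=1) = 12920/128557 ≈ 10.05%


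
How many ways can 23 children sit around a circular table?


Circular arrangements of 23 distinct objects: fix one position to break rotational symmetry.
(n-1)! = 22! = 1124000727777607680000

1124000727777607680000


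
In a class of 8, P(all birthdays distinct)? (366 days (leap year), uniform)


P(all different) = Π(366-i)/366 for i=0..7
= (366/366)×(365/366)×...×(359/366)
= 0.925861

P ≈ 0.9259 ≈ 92.59%


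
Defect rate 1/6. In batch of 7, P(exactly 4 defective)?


Binomial: P(X=4) = C(7,4)×p^4×(1-p)^3
= 35 × 1/1296 × 125/216 = 4375/279936

P(X=4) = 4375/279936 ≈ 1.56%


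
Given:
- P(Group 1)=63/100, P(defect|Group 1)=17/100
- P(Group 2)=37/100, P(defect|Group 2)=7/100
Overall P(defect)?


P(B) = Σ P(B|Aᵢ)×P(Aᵢ)
  17/100×63/100 = 1071/10000
  7/100×37/100 = 259/10000
Sum = 133/1000

P(defect) = 133/1000 ≈ 13.30%


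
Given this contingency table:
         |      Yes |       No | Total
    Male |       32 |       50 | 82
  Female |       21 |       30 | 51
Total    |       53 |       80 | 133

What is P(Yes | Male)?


P(Yes | Male) = 32/(32+50) = 32/82 = 16/41

P(Yes|Male) = 16/41 ≈ 39.02%


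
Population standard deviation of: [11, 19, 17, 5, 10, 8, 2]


Mean = 72/7
  (11-72/7)²=25/49
  (19-72/7)²=3721/49
  (17-72/7)²=2209/49
  (5-72/7)²=1369/49
  (10-72/7)²=4/49
  (8-72/7)²=256/49
  (2-72/7)²=3364/49
Σ(x-μ)² = 1564/7
σ² = (1564/7)/7 = 1564/49

σ = √(1564/49) ≈ 5.6496


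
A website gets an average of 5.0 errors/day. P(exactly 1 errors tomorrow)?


Poisson(λ=5.0): P(X=1) = e^(-λ)×λ^k/k!
= e^(-5.0) × 5.0^1 / 1!
≈ 0.006737946999 × 5 / 1 ≈ 0.033690

P(X=1) ≈ 0.033690 ≈ 3.37%


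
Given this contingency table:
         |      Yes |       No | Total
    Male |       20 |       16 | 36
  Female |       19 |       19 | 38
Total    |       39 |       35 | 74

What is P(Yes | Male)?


P(Yes | Male) = 20/(20+16) = 20/36 = 5/9

P(Yes|Male) = 5/9 ≈ 55.56%


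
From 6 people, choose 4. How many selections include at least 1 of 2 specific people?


Complement: C(6,4) - C(4,4) = 15 - 1 = 14

14


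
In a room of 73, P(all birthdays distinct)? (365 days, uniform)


P(all different) = Π(365-i)/365 for i=0..72
= (365/365)×(364/365)×...×(293/365)
= 0.000439

P ≈ 0.0004 ≈ 0.04%


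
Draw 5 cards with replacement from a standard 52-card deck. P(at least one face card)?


P(not a face card) = 40/52 = 10/13
P(none in 5 draws) = (10/13)^5 = 100000/371293
P(≥1 face card) = 1 - 100000/371293 = 271293/371293

P = 271293/371293 ≈ 73.07%


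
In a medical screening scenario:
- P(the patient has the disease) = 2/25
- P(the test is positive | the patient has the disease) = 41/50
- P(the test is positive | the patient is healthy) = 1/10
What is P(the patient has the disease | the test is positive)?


Using Bayes' theorem:
P(A|B) = P(B|A)·P(A) / P(B)

P(the test is positive) = 41/50 × 2/25 + 1/10 × 23/25
= 41/625 + 23/250 = 197/1250

P(the patient has the disease|the test is positive) = (41/625) / (197/1250) = 82/197

P(the patient has the disease|the test is positive) = 82/197 ≈ 41.62%


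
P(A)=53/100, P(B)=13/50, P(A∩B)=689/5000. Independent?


P(A)×P(B) = 689/5000
P(A∩B) = 689/5000
Equal ✓ → Independent

Yes, independent


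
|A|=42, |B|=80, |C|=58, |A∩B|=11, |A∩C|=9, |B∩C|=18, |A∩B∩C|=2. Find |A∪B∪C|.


|A∪B∪C| = 42+80+58-11-9-18+2 = 144

|A∪B∪C| = 144


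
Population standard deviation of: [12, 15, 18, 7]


Mean = 52/4 = 13
  (12-13)²=1
  (15-13)²=4
  (18-13)²=25
  (7-13)²=36
Σ(x-μ)² = 66
σ² = 66/4 = 33/2

σ = √(33/2) ≈ 4.0620


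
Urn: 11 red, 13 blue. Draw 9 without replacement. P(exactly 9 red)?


Hypergeometric: C(11,9)×C(13,0)/C(24,9)
= 55×1/1307504 = 5/118864

P(X=9) = 5/118864 ≈ 0.00%


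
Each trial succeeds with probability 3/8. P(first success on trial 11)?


Geometric: P(X=11) = (1-p)^(k-1)×p = (5/8)^10×3/8 = 29296875/8589934592

P(X=11) = 29296875/8589934592 ≈ 0.34%


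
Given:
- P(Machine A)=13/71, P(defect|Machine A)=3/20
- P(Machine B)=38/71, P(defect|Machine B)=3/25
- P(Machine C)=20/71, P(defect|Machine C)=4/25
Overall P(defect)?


P(B) = Σ P(B|Aᵢ)×P(Aᵢ)
  3/20×13/71 = 39/1420
  3/25×38/71 = 114/1775
  4/25×20/71 = 16/355
Sum = 971/7100

P(defect) = 971/7100 ≈ 13.68%


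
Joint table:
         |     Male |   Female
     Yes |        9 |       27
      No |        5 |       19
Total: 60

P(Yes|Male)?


P(Yes|Male) = 9/(9+5) = 9/14

P = 9/14 ≈ 64.29%


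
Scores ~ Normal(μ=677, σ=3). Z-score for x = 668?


z = (x - μ)/σ = (668 - 677)/3 = -3.0

z = -3.0


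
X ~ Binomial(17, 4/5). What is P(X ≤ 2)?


P(X ≤ 2) = Σ P(X=i) for i=0..2
P(X=0) = 1/762939453125
P(X=1) = 68/762939453125
P(X=2) = 2176/762939453125
Sum = 449/152587890625

P(X ≤ 2) = 449/152587890625 ≈ 0.00%


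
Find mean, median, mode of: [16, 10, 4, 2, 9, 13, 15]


Sorted: [2, 4, 9, 10, 13, 15, 16]
Mean = 69/7
Median = 10
Freq: {16: 1, 10: 1, 4: 1, 2: 1, 9: 1, 13: 1, 15: 1}
Mode: No mode

Mean=69/7, Median=10, Mode=No mode


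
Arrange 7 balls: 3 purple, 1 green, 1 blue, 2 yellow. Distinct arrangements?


7!/(3!×1!×1!×2!) = 420

420


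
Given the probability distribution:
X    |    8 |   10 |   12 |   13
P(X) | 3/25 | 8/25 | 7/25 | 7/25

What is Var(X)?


E[X] = 279/25
E[X²] = 3183/25
Var(X) = E[X²] - (E[X])² = 3183/25 - 77841/625 = 1734/625

Var(X) = 1734/625 ≈ 2.7744


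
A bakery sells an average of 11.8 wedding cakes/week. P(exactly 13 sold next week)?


Poisson(λ=11.8): P(X=13) = e^(-λ)×λ^k/k!
= e^(-11.8) × 11.8^13 / 13!
≈ 7.504557915e-06 × 8.59935929763e+13 / 6227020800 ≈ 0.103636

P(X=13) ≈ 0.103636 ≈ 10.36%


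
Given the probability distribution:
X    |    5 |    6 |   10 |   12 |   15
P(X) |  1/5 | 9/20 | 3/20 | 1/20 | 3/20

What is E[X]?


E[X] = Σ x·P(X=x)
= (5)×(1/5) + (6)×(9/20) + (10)×(3/20) + (12)×(1/20) + (15)×(3/20)
= 161/20

E[X] = 161/20


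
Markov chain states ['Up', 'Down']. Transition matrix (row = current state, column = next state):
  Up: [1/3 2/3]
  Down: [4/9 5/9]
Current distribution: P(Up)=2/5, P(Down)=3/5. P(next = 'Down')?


P(next=Down) = Σᵢ P(now=i)×P(i→Down)
= 2/5×2/3 + 3/5×5/9
= 4/15 + 1/3 = 3/5

P = 3/5 ≈ 0.6000


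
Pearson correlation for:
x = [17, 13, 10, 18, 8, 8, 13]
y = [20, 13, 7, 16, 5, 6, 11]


n=7, Σx=87, Σy=78, Σxy=1098, Σx²=1179, Σy²=1056
r = (7×1098 - 87×78)/√((7×1179 - 87²)(7×1056 - 78²))
= 900/√(684×1308) = 900/√894672 ≈ 900/945.8710 ≈ 0.9515

r ≈ 0.9515


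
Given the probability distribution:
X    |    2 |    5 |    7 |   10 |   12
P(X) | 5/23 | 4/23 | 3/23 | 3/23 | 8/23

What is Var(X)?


E[X] = 177/23
E[X²] = 1719/23
Var(X) = E[X²] - (E[X])² = 1719/23 - 31329/529 = 8208/529

Var(X) = 8208/529 ≈ 15.5161


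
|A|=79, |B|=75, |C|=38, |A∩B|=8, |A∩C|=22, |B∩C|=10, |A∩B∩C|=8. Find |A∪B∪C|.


|A∪B∪C| = 79+75+38-8-22-10+8 = 160

|A∪B∪C| = 160


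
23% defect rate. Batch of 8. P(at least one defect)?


P(all good) = (77/100)^8 = 1235736291547681/10000000000000000
P(≥1 defect) = 8764263708452319/10000000000000000

P = 8764263708452319/10000000000000000 ≈ 87.64%


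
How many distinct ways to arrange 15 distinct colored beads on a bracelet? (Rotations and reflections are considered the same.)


Free circular arrangements: rotations and reflections both identified.
(n-1)!/2 = 14!/2 = 87178291200/2 = 43589145600

43589145600


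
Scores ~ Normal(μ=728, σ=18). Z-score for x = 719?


z = (x - μ)/σ = (719 - 728)/18 = -0.5

z = -0.5


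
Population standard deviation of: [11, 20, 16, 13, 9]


Mean = 69/5
  (11-69/5)²=196/25
  (20-69/5)²=961/25
  (16-69/5)²=121/25
  (13-69/5)²=16/25
  (9-69/5)²=576/25
Σ(x-μ)² = 374/5
σ² = (374/5)/5 = 374/25

σ = √(374/25) ≈ 3.8678


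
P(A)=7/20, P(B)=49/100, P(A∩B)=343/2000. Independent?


P(A)×P(B) = 343/2000
P(A∩B) = 343/2000
Equal ✓ → Independent

Yes, independent


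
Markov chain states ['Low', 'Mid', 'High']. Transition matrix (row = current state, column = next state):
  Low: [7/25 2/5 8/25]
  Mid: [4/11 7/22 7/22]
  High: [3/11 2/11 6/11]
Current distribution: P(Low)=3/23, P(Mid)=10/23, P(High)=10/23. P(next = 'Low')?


P(next=Low) = Σᵢ P(now=i)×P(i→Low)
= 3/23×7/25 + 10/23×4/11 + 10/23×3/11
= 21/575 + 40/253 + 30/253 = 1981/6325

P = 1981/6325 ≈ 0.3132


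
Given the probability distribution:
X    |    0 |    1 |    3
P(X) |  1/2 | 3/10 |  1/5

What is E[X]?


E[X] = Σ x·P(X=x)
= (0)×(1/2) + (1)×(3/10) + (3)×(1/5)
= 9/10

E[X] = 9/10


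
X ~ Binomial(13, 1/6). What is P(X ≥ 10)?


P(X ≥ 10) = Σ P(X=i) for i=10..13
P(X=10) = 17875/6530347008
P(X=11) = 325/2176782336
P(X=12) = 65/13060694016
P(X=13) = 1/13060694016
Sum = 18883/6530347008

P(X ≥ 10) = 18883/6530347008 ≈ 0.00%


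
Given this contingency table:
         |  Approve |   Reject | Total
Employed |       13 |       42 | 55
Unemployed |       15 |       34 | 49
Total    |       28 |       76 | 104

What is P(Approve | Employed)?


P(Approve | Employed) = 13/(13+42) = 13/55

P(Approve|Employed) = 13/55 ≈ 23.64%


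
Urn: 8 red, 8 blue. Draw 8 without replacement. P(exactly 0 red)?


Hypergeometric: C(8,0)×C(8,8)/C(16,8)
= 1×1/12870 = 1/12870

P(X=0) = 1/12870 ≈ 0.01%


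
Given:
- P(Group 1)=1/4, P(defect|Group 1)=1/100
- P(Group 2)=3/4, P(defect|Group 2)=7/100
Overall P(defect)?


P(B) = Σ P(B|Aᵢ)×P(Aᵢ)
  1/100×1/4 = 1/400
  7/100×3/4 = 21/400
Sum = 11/200

P(defect) = 11/200 ≈ 5.50%


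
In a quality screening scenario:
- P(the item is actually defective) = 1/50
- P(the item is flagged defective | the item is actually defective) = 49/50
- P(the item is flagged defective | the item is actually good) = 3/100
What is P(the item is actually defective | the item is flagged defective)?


Using Bayes' theorem:
P(A|B) = P(B|A)·P(A) / P(B)

P(the item is flagged defective) = 49/50 × 1/50 + 3/100 × 49/50
= 49/2500 + 147/5000 = 49/1000

P(the item is actually defective|the item is flagged defective) = (49/2500) / (49/1000) = 2/5

P(the item is actually defective|the item is flagged defective) = 2/5 ≈ 40.00%


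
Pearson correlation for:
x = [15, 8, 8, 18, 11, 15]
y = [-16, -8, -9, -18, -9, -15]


n=6, Σx=75, Σy=-75, Σxy=-1024, Σx²=1023, Σy²=1031
r = (6×(-1024) - 75×(-75))/√((6×1023 - 75²)(6×1031 - (-75)²))
= -519/√(513×561) = -519/√287793 ≈ -519/536.4634 ≈ -0.9674

r ≈ -0.9674


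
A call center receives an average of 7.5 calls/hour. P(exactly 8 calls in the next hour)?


Poisson(λ=7.5): P(X=8) = e^(-λ)×λ^k/k!
= e^(-7.5) × 7.5^8 / 8!
≈ 0.0005530843701 × 10011291.5039 / 40320 ≈ 0.137329

P(X=8) ≈ 0.137329 ≈ 13.73%


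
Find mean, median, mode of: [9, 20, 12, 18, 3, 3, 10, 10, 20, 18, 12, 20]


Sorted: [3, 3, 9, 10, 10, 12, 12, 18, 18, 20, 20, 20]
Mean = 155/12
Median = 12
Freq: {9: 1, 20: 3, 12: 2, 18: 2, 3: 2, 10: 2}
Mode: [20]

Mean=155/12, Median=12, Mode=20


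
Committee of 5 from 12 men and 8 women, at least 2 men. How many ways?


Count by #men:
  2M,3W: C(12,2)×C(8,3)=3696
  3M,2W: C(12,3)×C(8,2)=6160
  4M,1W: C(12,4)×C(8,1)=3960
  5M,0W: C(12,5)×C(8,0)=792
Total = 14608

14608


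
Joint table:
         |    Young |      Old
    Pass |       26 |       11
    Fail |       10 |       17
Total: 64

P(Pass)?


P(Pass) = (26+11)/64 = 37/64

P(Pass) = 37/64 ≈ 57.81%


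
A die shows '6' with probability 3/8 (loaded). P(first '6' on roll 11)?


Geometric: P(X=11) = (1-p)^(k-1)×p = (5/8)^10×3/8 = 29296875/8589934592

P(X=11) = 29296875/8589934592 ≈ 0.34%


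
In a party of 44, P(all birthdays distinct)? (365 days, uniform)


P(all different) = Π(365-i)/365 for i=0..43
= (365/365)×(364/365)×...×(322/365)
= 0.067115

P ≈ 0.0671 ≈ 6.71%


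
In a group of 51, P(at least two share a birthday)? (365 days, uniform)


P(all different) = Π(365-i)/365 for i=0..50
= 0.025568
P(match) = 1 - 0.025568 = 0.974432

P ≈ 0.9744 ≈ 97.44%


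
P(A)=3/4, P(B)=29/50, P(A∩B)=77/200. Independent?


P(A)×P(B) = 87/200
P(A∩B) = 77/200
Not equal → NOT independent

No, not independent


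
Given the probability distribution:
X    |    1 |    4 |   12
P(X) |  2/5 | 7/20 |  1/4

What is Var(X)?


E[X] = 24/5
E[X²] = 42
Var(X) = E[X²] - (E[X])² = 42 - 576/25 = 474/25

Var(X) = 474/25 ≈ 18.9600


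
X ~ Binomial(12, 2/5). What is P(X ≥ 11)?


P(X ≥ 11) = Σ P(X=i) for i=11..12
P(X=11) = 73728/244140625
P(X=12) = 4096/244140625
Sum = 77824/244140625

P(X ≥ 11) = 77824/244140625 ≈ 0.03%


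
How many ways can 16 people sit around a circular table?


Circular arrangements of 16 distinct objects: fix one position to break rotational symmetry.
(n-1)! = 15! = 1307674368000

1307674368000


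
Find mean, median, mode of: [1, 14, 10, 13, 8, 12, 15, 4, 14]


Sorted: [1, 4, 8, 10, 12, 13, 14, 14, 15]
Mean = 91/9
Median = 12
Freq: {1: 1, 14: 2, 10: 1, 13: 1, 8: 1, 12: 1, 15: 1, 4: 1}
Mode: [14]

Mean=91/9, Median=12, Mode=14


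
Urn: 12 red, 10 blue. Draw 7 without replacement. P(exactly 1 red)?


Hypergeometric: C(12,1)×C(10,6)/C(22,7)
= 12×210/170544 = 105/7106

P(X=1) = 105/7106 ≈ 1.48%


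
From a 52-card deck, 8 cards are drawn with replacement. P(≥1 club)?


P(not a club) = 39/52 = 3/4
P(none in 8 draws) = (3/4)^8 = 6561/65536
P(≥1 club) = 1 - 6561/65536 = 58975/65536

P = 58975/65536 ≈ 89.99%


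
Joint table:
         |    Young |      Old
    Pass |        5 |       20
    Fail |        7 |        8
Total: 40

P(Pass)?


P(Pass) = (5+20)/40 = 25/40 = 5/8

P(Pass) = 5/8 ≈ 62.50%


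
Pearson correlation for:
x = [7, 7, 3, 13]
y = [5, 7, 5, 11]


n=4, Σx=30, Σy=28, Σxy=242, Σx²=276, Σy²=220
r = (4×242 - 30×28)/√((4×276 - 30²)(4×220 - 28²))
= 128/√(204×96) = 128/√19584 ≈ 128/139.9428 ≈ 0.9147

r ≈ 0.9147


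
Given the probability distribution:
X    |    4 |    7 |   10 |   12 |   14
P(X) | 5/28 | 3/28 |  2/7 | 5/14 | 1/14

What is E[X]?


E[X] = Σ x·P(X=x)
= (4)×(5/28) + (7)×(3/28) + (10)×(2/7) + (12)×(5/14) + (14)×(1/14)
= 269/28

E[X] = 269/28


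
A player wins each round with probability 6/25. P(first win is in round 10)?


Geometric: P(X=10) = (1-p)^(k-1)×p = (19/25)^9×6/25 = 1936126186674/95367431640625

P(X=10) = 1936126186674/95367431640625 ≈ 2.03%


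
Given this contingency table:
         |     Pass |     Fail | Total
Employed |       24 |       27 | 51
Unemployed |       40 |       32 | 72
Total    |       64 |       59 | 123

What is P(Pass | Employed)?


P(Pass | Employed) = 24/(24+27) = 24/51 = 8/17

P(Pass|Employed) = 8/17 ≈ 47.06%


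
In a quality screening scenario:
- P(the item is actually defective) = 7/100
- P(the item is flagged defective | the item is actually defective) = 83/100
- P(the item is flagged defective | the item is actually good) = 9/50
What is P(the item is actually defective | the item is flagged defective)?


Using Bayes' theorem:
P(A|B) = P(B|A)·P(A) / P(B)

P(the item is flagged defective) = 83/100 × 7/100 + 9/50 × 93/100
= 581/10000 + 837/5000 = 451/2000

P(the item is actually defective|the item is flagged defective) = (581/10000) / (451/2000) = 581/2255

P(the item is actually defective|the item is flagged defective) = 581/2255 ≈ 25.76%


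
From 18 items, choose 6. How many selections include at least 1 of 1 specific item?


Complement: C(18,6) - C(17,6) = 18564 - 12376 = 6188

6188


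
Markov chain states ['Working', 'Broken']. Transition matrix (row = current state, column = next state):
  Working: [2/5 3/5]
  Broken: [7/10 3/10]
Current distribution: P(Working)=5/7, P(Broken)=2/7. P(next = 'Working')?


P(next=Working) = Σᵢ P(now=i)×P(i→Working)
= 5/7×2/5 + 2/7×7/10
= 2/7 + 1/5 = 17/35

P = 17/35 ≈ 0.4857


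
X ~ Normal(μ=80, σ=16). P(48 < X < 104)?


z₁=(48-80)/16=-2.0, z₂=(104-80)/16=1.5
P = Φ(1.5) - Φ(-2.0) = 0.933193 - 0.022750 = 0.910443 ≈ 0.9104

P(48 < X < 104) ≈ 0.9104


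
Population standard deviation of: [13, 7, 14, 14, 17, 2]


Mean = 67/6
  (13-67/6)²=121/36
  (7-67/6)²=625/36
  (14-67/6)²=289/36
  (14-67/6)²=289/36
  (17-67/6)²=1225/36
  (2-67/6)²=3025/36
Σ(x-μ)² = 929/6
σ² = (929/6)/6 = 929/36

σ = √(929/36) ≈ 5.0799


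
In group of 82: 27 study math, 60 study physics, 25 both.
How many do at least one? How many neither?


|A∪B| = 27+60-25 = 62
Neither = 82-62 = 20

At least one: 62; Neither: 20


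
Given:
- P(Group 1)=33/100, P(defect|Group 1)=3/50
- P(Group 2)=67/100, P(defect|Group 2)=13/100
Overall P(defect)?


P(B) = Σ P(B|Aᵢ)×P(Aᵢ)
  3/50×33/100 = 99/5000
  13/100×67/100 = 871/10000
Sum = 1069/10000

P(defect) = 1069/10000 ≈ 10.69%


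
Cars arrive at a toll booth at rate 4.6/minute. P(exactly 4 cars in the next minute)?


Poisson(λ=4.6): P(X=4) = e^(-λ)×λ^k/k!
= e^(-4.6) × 4.6^4 / 4!
≈ 0.01005183574 × 447.7456 / 24 ≈ 0.187528

P(X=4) ≈ 0.187528 ≈ 18.75%


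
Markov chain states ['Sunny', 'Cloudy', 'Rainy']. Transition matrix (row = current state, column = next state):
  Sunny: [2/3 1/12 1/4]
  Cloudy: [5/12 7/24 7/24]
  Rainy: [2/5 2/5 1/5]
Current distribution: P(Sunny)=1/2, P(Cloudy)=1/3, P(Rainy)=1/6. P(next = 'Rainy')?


P(next=Rainy) = Σᵢ P(now=i)×P(i→Rainy)
= 1/2×1/4 + 1/3×7/24 + 1/6×1/5
= 1/8 + 7/72 + 1/30 = 23/90

P = 23/90 ≈ 0.2556


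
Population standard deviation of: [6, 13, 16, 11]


Mean = 46/4 = 23/2
  (6-23/2)²=121/4
  (13-23/2)²=9/4
  (16-23/2)²=81/4
  (11-23/2)²=1/4
Σ(x-μ)² = 53
σ² = 53/4

σ = √(53/4) ≈ 3.6401


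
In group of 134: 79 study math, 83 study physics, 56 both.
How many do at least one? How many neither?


|A∪B| = 79+83-56 = 106
Neither = 134-106 = 28

At least one: 106; Neither: 28


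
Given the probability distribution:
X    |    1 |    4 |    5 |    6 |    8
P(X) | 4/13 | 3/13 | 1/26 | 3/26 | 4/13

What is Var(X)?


E[X] = 119/26
E[X²] = 749/26
Var(X) = E[X²] - (E[X])² = 749/26 - 14161/676 = 5313/676

Var(X) = 5313/676 ≈ 7.8595


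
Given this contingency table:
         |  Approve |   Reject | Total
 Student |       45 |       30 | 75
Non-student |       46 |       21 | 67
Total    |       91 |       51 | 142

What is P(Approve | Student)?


P(Approve | Student) = 45/(45+30) = 45/75 = 3/5

P(Approve|Student) = 3/5 ≈ 60.00%


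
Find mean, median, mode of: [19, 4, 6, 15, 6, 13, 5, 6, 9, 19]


Sorted: [4, 5, 6, 6, 6, 9, 13, 15, 19, 19]
Mean = 102/10 = 51/5
Median = 15/2
Freq: {19: 2, 4: 1, 6: 3, 15: 1, 13: 1, 5: 1, 9: 1}
Mode: [6]

Mean=51/5, Median=15/2, Mode=6


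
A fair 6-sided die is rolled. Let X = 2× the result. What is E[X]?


E[die] = (1+6)/2 = 7/2
E[X] = 2 × 7/2 = 7

E[X] = 7


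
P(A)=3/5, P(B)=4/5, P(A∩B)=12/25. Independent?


P(A)×P(B) = 12/25
P(A∩B) = 12/25
Equal ✓ → Independent

Yes, independent


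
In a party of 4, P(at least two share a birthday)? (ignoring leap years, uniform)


P(all different) = Π(365-i)/365 for i=0..3
= 0.983644
P(match) = 1 - 0.983644 = 0.016356

P ≈ 0.0164 ≈ 1.64%


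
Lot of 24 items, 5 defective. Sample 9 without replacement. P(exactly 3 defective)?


Hypergeometric: C(5,3)×C(19,6)/C(24,9)
= 10×27132/1307504 = 105/506

P(X=3) = 105/506 ≈ 20.75%


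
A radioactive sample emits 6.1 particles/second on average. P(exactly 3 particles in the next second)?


Poisson(λ=6.1): P(X=3) = e^(-λ)×λ^k/k!
= e^(-6.1) × 6.1^3 / 3!
≈ 0.002242867719 × 226.981 / 6 ≈ 0.084848

P(X=3) ≈ 0.084848 ≈ 8.48%


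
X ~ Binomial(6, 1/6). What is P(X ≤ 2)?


P(X ≤ 2) = Σ P(X=i) for i=0..2
P(X=0) = 15625/46656
P(X=1) = 3125/7776
P(X=2) = 3125/15552
Sum = 21875/23328

P(X ≤ 2) = 21875/23328 ≈ 93.77%


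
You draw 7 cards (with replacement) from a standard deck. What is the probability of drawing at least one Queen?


P(not a Queen) = 48/52 = 12/13
P(none in 7 draws) = (12/13)^7 = 35831808/62748517
P(≥1 Queen) = 1 - 35831808/62748517 = 26916709/62748517

P = 26916709/62748517 ≈ 42.90%


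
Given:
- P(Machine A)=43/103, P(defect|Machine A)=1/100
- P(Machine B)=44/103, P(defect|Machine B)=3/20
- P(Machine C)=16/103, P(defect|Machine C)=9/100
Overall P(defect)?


P(B) = Σ P(B|Aᵢ)×P(Aᵢ)
  1/100×43/103 = 43/10300
  3/20×44/103 = 33/515
  9/100×16/103 = 36/2575
Sum = 847/10300

P(defect) = 847/10300 ≈ 8.22%


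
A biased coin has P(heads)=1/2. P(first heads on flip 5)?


Geometric: P(X=5) = (1-p)^(k-1)×p = (1/2)^4×1/2 = 1/32

P(X=5) = 1/32 ≈ 3.12%


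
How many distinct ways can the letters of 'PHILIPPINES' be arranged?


Letters: 11, freq: {'P': 3, 'H': 1, 'I': 3, 'L': 1, 'N': 1, 'E': 1, 'S': 1}
11!/(3!×1!×3!×1!×1!×1!×1!) = 39916800/36 = 1108800

1108800


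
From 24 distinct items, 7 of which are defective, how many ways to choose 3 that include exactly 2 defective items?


Choose 2 of the 7 defective items and 1 of the other 17 items:
C(7,2)×C(17,1) = 21×17 = 357

357


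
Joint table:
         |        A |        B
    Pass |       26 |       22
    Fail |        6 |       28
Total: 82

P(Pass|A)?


P(Pass|A) = 26/(26+6) = 26/32 = 13/16

P = 13/16 ≈ 81.25%


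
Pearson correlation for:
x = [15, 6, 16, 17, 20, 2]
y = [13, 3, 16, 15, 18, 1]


n=6, Σx=76, Σy=66, Σxy=1086, Σx²=1210, Σy²=984
r = (6×1086 - 76×66)/√((6×1210 - 76²)(6×984 - 66²))
= 1500/√(1484×1548) = 1500/√2297232 ≈ 1500/1515.6622 ≈ 0.9897

r ≈ 0.9897


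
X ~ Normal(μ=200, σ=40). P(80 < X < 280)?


z₁=(80-200)/40=-3.0, z₂=(280-200)/40=2.0
P = Φ(2.0) - Φ(-3.0) = 0.977250 - 0.001350 = 0.975900 ≈ 0.9759

P(80 < X < 280) ≈ 0.9759


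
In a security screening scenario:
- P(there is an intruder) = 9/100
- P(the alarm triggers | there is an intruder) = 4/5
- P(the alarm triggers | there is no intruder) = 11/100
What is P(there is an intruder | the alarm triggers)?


Using Bayes' theorem:
P(A|B) = P(B|A)·P(A) / P(B)

P(the alarm triggers) = 4/5 × 9/100 + 11/100 × 91/100
= 9/125 + 1001/10000 = 1721/10000

P(there is an intruder|the alarm triggers) = (9/125) / (1721/10000) = 720/1721

P(there is an intruder|the alarm triggers) = 720/1721 ≈ 41.84%


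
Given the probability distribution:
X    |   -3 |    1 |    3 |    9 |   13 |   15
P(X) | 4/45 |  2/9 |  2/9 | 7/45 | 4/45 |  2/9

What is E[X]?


E[X] = Σ x·P(X=x)
= (-3)×(4/45) + (1)×(2/9) + (3)×(2/9) + (9)×(7/45) + (13)×(4/45) + (15)×(2/9)
= 293/45

E[X] = 293/45


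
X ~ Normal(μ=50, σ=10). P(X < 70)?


z = (70-50)/10 = 2.0
P(Z < 2.0) = 0.9772

P(X < 70) ≈ 0.9772


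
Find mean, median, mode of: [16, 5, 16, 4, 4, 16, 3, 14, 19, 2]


Sorted: [2, 3, 4, 4, 5, 14, 16, 16, 16, 19]
Mean = 99/10
Median = 19/2
Freq: {16: 3, 5: 1, 4: 2, 3: 1, 14: 1, 19: 1, 2: 1}
Mode: [16]

Mean=99/10, Median=19/2, Mode=16


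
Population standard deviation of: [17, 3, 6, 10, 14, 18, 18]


Mean = 86/7
  (17-86/7)²=1089/49
  (3-86/7)²=4225/49
  (6-86/7)²=1936/49
  (10-86/7)²=256/49
  (14-86/7)²=144/49
  (18-86/7)²=1600/49
  (18-86/7)²=1600/49
Σ(x-μ)² = 1550/7
σ² = (1550/7)/7 = 1550/49

σ = √(1550/49) ≈ 5.6243


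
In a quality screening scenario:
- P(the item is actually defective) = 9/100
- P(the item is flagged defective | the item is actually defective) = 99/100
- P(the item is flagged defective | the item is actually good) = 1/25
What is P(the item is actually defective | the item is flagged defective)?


Using Bayes' theorem:
P(A|B) = P(B|A)·P(A) / P(B)

P(the item is flagged defective) = 99/100 × 9/100 + 1/25 × 91/100
= 891/10000 + 91/2500 = 251/2000

P(the item is actually defective|the item is flagged defective) = (891/10000) / (251/2000) = 891/1255

P(the item is actually defective|the item is flagged defective) = 891/1255 ≈ 71.00%


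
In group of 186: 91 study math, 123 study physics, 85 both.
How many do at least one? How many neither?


|A∪B| = 91+123-85 = 129
Neither = 186-129 = 57

At least one: 129; Neither: 57


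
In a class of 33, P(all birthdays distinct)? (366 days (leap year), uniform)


P(all different) = Π(366-i)/366 for i=0..32
= (366/366)×(365/366)×...×(334/366)
= 0.225976

P ≈ 0.2260 ≈ 22.60%


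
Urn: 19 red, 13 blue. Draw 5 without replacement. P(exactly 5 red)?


Hypergeometric: C(19,5)×C(13,0)/C(32,5)
= 11628×1/201376 = 2907/50344

P(X=5) = 2907/50344 ≈ 5.77%


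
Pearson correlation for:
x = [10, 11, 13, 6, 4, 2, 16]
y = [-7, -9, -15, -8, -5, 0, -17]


n=7, Σx=62, Σy=-61, Σxy=-704, Σx²=702, Σy²=733
r = (7×(-704) - 62×(-61))/√((7×702 - 62²)(7×733 - (-61)²))
= -1146/√(1070×1410) = -1146/√1508700 ≈ -1146/1228.2915 ≈ -0.9330

r ≈ -0.9330


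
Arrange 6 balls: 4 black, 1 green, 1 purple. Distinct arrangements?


6!/(4!×1!×1!) = 30

30


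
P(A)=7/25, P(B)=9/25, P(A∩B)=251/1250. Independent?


P(A)×P(B) = 63/625
P(A∩B) = 251/1250
Not equal → NOT independent

No, not independent


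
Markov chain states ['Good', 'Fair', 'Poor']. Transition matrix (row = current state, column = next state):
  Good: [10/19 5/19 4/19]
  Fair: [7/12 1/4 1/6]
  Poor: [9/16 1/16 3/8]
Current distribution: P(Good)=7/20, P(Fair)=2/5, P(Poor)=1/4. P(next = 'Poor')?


P(next=Poor) = Σᵢ P(now=i)×P(i→Poor)
= 7/20×4/19 + 2/5×1/6 + 1/4×3/8
= 7/95 + 1/15 + 3/32 = 427/1824

P = 427/1824 ≈ 0.2341


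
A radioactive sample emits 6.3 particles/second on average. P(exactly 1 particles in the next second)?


Poisson(λ=6.3): P(X=1) = e^(-λ)×λ^k/k!
= e^(-6.3) × 6.3^1 / 1!
≈ 0.001836304777 × 6.3 / 1 ≈ 0.011569

P(X=1) ≈ 0.011569 ≈ 1.16%


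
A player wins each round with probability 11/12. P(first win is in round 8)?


Geometric: P(X=8) = (1-p)^(k-1)×p = (1/12)^7×11/12 = 11/429981696

P(X=8) = 11/429981696 ≈ 0.00%


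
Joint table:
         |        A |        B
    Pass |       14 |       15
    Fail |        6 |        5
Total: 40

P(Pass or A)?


P(Pass∨A) = P(Pass) + P(A) - P(Pass∧A)
= (29 + 20 - 14)/40 = 35/40 = 7/8

P = 7/8 ≈ 87.50%


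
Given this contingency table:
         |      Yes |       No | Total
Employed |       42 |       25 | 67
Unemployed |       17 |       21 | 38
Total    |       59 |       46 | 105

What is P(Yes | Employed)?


P(Yes | Employed) = 42/(42+25) = 42/67

P(Yes|Employed) = 42/67 ≈ 62.69%


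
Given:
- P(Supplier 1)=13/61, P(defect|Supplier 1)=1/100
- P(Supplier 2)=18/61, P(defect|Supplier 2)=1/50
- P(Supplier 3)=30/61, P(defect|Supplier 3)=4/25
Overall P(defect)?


P(B) = Σ P(B|Aᵢ)×P(Aᵢ)
  1/100×13/61 = 13/6100
  1/50×18/61 = 9/1525
  4/25×30/61 = 24/305
Sum = 529/6100

P(defect) = 529/6100 ≈ 8.67%


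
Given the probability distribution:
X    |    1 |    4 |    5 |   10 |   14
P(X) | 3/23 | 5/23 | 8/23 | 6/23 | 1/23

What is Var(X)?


E[X] = 137/23
E[X²] = 1079/23
Var(X) = E[X²] - (E[X])² = 1079/23 - 18769/529 = 6048/529

Var(X) = 6048/529 ≈ 11.4329


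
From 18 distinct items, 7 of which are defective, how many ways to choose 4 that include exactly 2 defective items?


Choose 2 of the 7 defective items and 2 of the other 11 items:
C(7,2)×C(11,2) = 21×55 = 1155

1155


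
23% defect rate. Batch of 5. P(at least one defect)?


P(all good) = (77/100)^5 = 2706784157/10000000000
P(≥1 defect) = 7293215843/10000000000

P = 7293215843/10000000000 ≈ 72.93%


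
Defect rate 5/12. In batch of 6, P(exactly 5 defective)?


Binomial: P(X=5) = C(6,5)×p^5×(1-p)^1
= 6 × 3125/248832 × 7/12 = 21875/497664

P(X=5) = 21875/497664 ≈ 4.40%


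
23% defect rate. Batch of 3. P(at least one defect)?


P(all good) = (77/100)^3 = 456533/1000000
P(≥1 defect) = 543467/1000000

P = 543467/1000000 ≈ 54.35%


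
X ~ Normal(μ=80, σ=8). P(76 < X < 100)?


z₁=(76-80)/8=-0.5, z₂=(100-80)/8=2.5
P = Φ(2.5) - Φ(-0.5) = 0.993790 - 0.308538 = 0.685252 ≈ 0.6853

P(76 < X < 100) ≈ 0.6853


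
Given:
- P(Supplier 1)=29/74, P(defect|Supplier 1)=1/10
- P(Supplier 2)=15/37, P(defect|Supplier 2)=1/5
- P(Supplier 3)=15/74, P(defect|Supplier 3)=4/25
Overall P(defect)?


P(B) = Σ P(B|Aᵢ)×P(Aᵢ)
  1/10×29/74 = 29/740
  1/5×15/37 = 3/37
  4/25×15/74 = 6/185
Sum = 113/740

P(defect) = 113/740 ≈ 15.27%


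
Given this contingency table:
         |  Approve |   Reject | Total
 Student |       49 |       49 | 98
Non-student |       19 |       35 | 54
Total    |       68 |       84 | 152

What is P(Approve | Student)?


P(Approve | Student) = 49/(49+49) = 49/98 = 1/2

P(Approve|Student) = 1/2 ≈ 50.00%


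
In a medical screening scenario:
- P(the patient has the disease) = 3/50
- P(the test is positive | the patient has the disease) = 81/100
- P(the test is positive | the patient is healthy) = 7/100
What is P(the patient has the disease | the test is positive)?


Using Bayes' theorem:
P(A|B) = P(B|A)·P(A) / P(B)

P(the test is positive) = 81/100 × 3/50 + 7/100 × 47/50
= 243/5000 + 329/5000 = 143/1250

P(the patient has the disease|the test is positive) = (243/5000) / (143/1250) = 243/572

P(the patient has the disease|the test is positive) = 243/572 ≈ 42.48%
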